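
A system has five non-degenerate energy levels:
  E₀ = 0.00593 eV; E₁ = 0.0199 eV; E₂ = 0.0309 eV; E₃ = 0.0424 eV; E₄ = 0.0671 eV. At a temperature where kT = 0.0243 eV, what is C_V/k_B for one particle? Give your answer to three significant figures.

0.404

Eᵢ/kT = 0.24403, 0.81893, 1.2716, 1.7449, 2.7613.
Z = Σ e^(−Eᵢ/kT) = e^(−0.24403) + e^(−0.81893) + e^(−1.2716) + e^(−1.7449) + e^(−2.7613) = 0.78346 + 0.44090 + 0.28038 + 0.17466 + 0.063210 = 1.7426.
⟨E⟩ = 0.019356 eV, ⟨E²⟩ = 0.00061314 eV².
C_V/k_B = (⟨E²⟩ − ⟨E⟩²)/(kT)² = (0.00061314 − 0.00037465)/0.00059049 = 0.404.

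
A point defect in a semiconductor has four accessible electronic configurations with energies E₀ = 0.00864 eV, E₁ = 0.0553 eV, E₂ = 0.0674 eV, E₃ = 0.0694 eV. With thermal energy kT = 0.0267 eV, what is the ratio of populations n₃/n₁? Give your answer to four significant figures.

n₃/n₁ = exp[−(E₃−E₁)/kT] = exp(−(0.0141 eV)/(0.0267 eV)) = exp(-0.528090) = 0.5897.

0.5897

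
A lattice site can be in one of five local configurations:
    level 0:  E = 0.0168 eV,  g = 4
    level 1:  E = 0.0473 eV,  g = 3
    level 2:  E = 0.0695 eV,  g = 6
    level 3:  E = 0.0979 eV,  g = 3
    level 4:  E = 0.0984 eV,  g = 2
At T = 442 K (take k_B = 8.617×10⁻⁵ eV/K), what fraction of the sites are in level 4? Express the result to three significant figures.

0.0315

k_BT = 8.617×10⁻⁵ × 442 K = 0.038087 eV.
Eᵢ/kT = 0.44110, 1.2419, 1.8248, 2.5704, 2.5836.
Z = Σ gᵢe^(−Eᵢ/kT) = 4·e^(−0.44110) + 3·e^(−1.2419) + 6·e^(−1.8248) + 3·e^(−2.5704) + 2·e^(−2.5836) = 2.5733 + 0.86650 + 0.96750 + 0.22951 + 0.15100 = 4.7878.
P₄ = g₄ e^(−E₄/kT) / Z = 0.15100/4.7878 = 0.0315.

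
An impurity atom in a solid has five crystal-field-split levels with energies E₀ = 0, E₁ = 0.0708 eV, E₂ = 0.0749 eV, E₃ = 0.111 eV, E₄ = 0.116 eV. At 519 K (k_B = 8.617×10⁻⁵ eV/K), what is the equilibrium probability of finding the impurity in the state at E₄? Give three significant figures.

0.0482

k_BT = 8.617×10⁻⁵ × 519 K = 0.044722 eV.
Eᵢ/kT = 0, 1.5831, 1.6748, 2.4820, 2.5938.
Z = Σ e^(−Eᵢ/kT) = e^(−0) + e^(−1.5831) + e^(−1.6748) + e^(−2.4820) + e^(−2.5938) = 1.0000 + 0.20534 + 0.18735 + 0.083576 + 0.074736 = 1.5510.
P₄ = e^(−E₄/kT) / Z = 0.074736/1.5510 = 0.0482.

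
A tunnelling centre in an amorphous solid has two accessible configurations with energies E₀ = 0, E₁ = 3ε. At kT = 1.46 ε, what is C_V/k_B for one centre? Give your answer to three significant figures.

0.425

Eᵢ/kT = 0, 2.0548.
Z = Σ e^(−Eᵢ/kT) = e^(−0) + e^(−2.0548) = 1.0000 + 0.12812 = 1.1281.
⟨E⟩ = 0.34071 ε, ⟨E²⟩ = 1.0221 ε².
C_V/k_B = (⟨E²⟩ − ⟨E⟩²)/(kT)² = (1.0221 − 0.11608)/2.1316 = 0.425.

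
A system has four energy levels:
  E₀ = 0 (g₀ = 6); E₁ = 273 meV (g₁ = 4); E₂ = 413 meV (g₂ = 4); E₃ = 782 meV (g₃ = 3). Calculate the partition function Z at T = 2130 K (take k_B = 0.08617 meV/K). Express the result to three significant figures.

Z = 7.37

k_BT = 0.08617 × 2130 K = 183.54 meV.
Eᵢ/kT = 0, 1.4874, 2.2502, 4.2607.
Z = Σ gᵢe^(−Eᵢ/kT) = 6·e^(−0) + 4·e^(−1.4874) + 4·e^(−2.2502) + 3·e^(−4.2607) = 6.0000 + 0.90384 + 0.42151 + 0.042337 = 7.3677.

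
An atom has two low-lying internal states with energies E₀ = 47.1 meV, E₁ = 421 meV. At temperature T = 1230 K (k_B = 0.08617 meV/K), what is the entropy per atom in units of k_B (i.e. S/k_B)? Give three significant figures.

0.130

k_BT = 0.08617 × 1230 K = 105.99 meV.
Eᵢ/kT = 0.44438, 3.9721.
Z = Σ e^(−Eᵢ/kT) = e^(−0.44438) + e^(−3.9721) = 0.64122 + 0.018834 = 0.66005.
⟨E⟩ = Σ EᵢPᵢ = 57.769 meV.
S/k_B = ln Z + ⟨E⟩/kT = ln(0.66005) + 57.769/105.99 = -0.41544 + 0.54504 = 0.130.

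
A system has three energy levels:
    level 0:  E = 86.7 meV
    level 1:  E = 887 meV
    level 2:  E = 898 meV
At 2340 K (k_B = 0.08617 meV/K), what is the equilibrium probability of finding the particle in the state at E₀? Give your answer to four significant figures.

k_BT = 0.08617 × 2340 K = 201.638 meV.
Eᵢ/kT = 0.429978, 4.39897, 4.45353.
Z = Σ e^(−Eᵢ/kT) = e^(−0.429978) + e^(−4.39897) + e^(−4.45353) = 0.650523 + 0.0122900 + 0.0116374 = 0.674450.
P₀ = e^(−E₀/kT) / Z = 0.650523/0.674450 = 0.9645.

0.9645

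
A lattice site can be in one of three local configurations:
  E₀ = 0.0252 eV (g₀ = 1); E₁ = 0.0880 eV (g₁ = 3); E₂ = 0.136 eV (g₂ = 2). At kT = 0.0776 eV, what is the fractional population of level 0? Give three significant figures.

Eᵢ/kT = 0.32474, 1.1340, 1.7526.
Z = Σ gᵢe^(−Eᵢ/kT) = 1·e^(−0.32474) + 3·e^(−1.1340) + 2·e^(−1.7526) = 0.72272 + 0.96523 + 0.34665 = 2.0346.
P₀ = g₀ e^(−E₀/kT) / Z = 0.72272/2.0346 = 0.355.

0.355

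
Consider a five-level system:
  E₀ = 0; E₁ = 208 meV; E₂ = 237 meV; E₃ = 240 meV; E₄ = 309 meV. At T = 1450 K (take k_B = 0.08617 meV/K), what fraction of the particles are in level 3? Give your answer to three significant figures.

0.0933

k_BT = 0.08617 × 1450 K = 124.95 meV.
Eᵢ/kT = 0, 1.6647, 1.8968, 1.9208, 2.4730.
Z = Σ e^(−Eᵢ/kT) = e^(−0) + e^(−1.6647) + e^(−1.8968) + e^(−1.9208) + e^(−2.4730) = 1.0000 + 0.18925 + 0.15005 + 0.14649 + 0.084331 = 1.5701.
P₃ = e^(−E₃/kT) / Z = 0.14649/1.5701 = 0.0933.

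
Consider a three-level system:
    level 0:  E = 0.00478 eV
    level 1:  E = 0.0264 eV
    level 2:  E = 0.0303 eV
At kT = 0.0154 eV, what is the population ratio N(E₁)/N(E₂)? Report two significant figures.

n₁/n₂ = exp[−(E₁−E₂)/kT] = exp(−(-0.0039 eV)/(0.0154 eV)) = exp(0.2532) = 1.3.

1.3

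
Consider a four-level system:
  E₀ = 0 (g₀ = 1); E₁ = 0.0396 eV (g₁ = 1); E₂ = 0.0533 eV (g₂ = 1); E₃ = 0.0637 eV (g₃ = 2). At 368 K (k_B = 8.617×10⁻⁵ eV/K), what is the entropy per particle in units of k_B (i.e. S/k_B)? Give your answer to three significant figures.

k_BT = 8.617×10⁻⁵ × 368 K = 0.031711 eV.
Eᵢ/kT = 0, 1.2488, 1.6808, 2.0088.
Z = Σ gᵢe^(−Eᵢ/kT) = 1·e^(−0) + 1·e^(−1.2488) + 1·e^(−1.6808) + 2·e^(−2.0088) = 1.0000 + 0.28685 + 0.18622 + 0.26830 = 1.7414.
⟨E⟩ = Σ EᵢPᵢ = 0.022037 eV.
S/k_B = ln Z + ⟨E⟩/kT = ln(1.7414) + 0.022037/0.031711 = 0.55469 + 0.69493 = 1.25.

1.25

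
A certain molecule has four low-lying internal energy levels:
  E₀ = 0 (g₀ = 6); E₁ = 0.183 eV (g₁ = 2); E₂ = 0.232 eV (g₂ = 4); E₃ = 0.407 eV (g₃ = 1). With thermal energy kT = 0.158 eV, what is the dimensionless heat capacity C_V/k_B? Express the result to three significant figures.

Eᵢ/kT = 0, 1.1582, 1.4684, 2.5759.
Z = Σ gᵢe^(−Eᵢ/kT) = 6·e^(−0) + 2·e^(−1.1582) + 4·e^(−1.4684) + 1·e^(−2.5759) = 6.0000 + 0.62810 + 0.92117 + 0.076085 = 7.6254.
⟨E⟩ = 0.047161 eV, ⟨E²⟩ = 0.010913 eV².
C_V/k_B = (⟨E²⟩ − ⟨E⟩²)/(kT)² = (0.010913 − 0.0022242)/0.024964 = 0.348.

0.348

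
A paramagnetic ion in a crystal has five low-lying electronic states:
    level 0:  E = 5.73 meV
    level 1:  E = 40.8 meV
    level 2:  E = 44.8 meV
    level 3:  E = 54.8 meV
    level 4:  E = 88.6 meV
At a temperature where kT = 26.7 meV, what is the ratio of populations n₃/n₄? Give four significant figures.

3.546

n₃/n₄ = exp[−(E₃−E₄)/kT] = exp(−(-33.8 meV)/(26.7 meV)) = exp(1.26592) = 3.546.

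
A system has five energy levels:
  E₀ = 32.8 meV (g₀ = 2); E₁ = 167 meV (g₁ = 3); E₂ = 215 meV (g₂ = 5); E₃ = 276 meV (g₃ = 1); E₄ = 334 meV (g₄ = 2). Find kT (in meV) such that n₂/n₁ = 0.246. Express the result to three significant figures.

n₂/n₁ = (g₂/g₁) exp[−(E₂−E₁)/kT] = 0.246.
⇒ (E₂−E₁)/kT = ln((5/3)/0.246) = ln(6.7751) = 1.9133.
kT = 48 meV / 1.9133 = 25.1 meV.

25.1 meV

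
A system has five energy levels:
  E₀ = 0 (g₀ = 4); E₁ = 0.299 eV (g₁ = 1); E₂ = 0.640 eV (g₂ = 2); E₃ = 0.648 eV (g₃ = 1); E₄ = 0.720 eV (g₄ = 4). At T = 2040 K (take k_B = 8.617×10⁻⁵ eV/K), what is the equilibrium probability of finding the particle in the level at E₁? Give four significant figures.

0.04218

k_BT = 8.617×10⁻⁵ × 2040 K = 0.175787 eV.
Eᵢ/kT = 0, 1.70092, 3.64077, 3.68628, 4.09587.
Z = Σ gᵢe^(−Eᵢ/kT) = 4·e^(−0) + 1·e^(−1.70092) + 2·e^(−3.64077) + 1·e^(−3.68628) + 4·e^(−4.09587) = 4.00000 + 0.182516 + 0.0524643 + 0.0250651 + 0.0665650 = 4.32661.
P₁ = g₁ e^(−E₁/kT) / Z = 0.182516/4.32661 = 0.04218.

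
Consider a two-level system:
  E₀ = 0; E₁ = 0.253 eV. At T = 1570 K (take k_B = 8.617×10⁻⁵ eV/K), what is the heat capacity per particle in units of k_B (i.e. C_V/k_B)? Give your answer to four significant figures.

k_BT = 8.617×10⁻⁵ × 1570 K = 0.135287 eV.
Eᵢ/kT = 0, 1.87010.
Z = Σ e^(−Eᵢ/kT) = e^(−0) + e^(−1.87010) = 1.00000 + 0.154108 = 1.15411.
⟨E⟩ = 0.0337830 eV, ⟨E²⟩ = 0.00854710 eV².
C_V/k_B = (⟨E²⟩ − ⟨E⟩²)/(kT)² = (0.00854710 − 0.00114129)/0.0183026 = 0.4046.

0.4046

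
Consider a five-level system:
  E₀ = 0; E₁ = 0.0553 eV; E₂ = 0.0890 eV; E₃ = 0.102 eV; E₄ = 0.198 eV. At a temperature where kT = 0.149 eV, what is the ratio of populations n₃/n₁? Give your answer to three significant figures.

n₃/n₁ = exp[−(E₃−E₁)/kT] = exp(−(0.0467 eV)/(0.149 eV)) = exp(-0.31342) = 0.731.

0.731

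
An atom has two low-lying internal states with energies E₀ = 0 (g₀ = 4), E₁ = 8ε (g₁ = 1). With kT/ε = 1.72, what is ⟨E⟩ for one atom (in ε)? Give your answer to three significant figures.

Eᵢ/kT = 0, 4.6512.
Z = Σ gᵢe^(−Eᵢ/kT) = 4·e^(−0) + 1·e^(−4.6512) = 4.0000 + 0.0095501 = 4.0096.
⟨E⟩ = Σ Eᵢ gᵢe^(−Eᵢ/kT) / Z = (0·4.0000 + 8·0.0095501) / 4.0096 = 0.0191 ε.

0.0191 ε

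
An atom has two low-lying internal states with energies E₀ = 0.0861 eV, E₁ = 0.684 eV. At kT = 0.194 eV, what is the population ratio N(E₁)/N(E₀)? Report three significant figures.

0.0459

n₁/n₀ = exp[−(E₁−E₀)/kT] = exp(−(0.5979 eV)/(0.194 eV)) = exp(-3.0820) = 0.0459.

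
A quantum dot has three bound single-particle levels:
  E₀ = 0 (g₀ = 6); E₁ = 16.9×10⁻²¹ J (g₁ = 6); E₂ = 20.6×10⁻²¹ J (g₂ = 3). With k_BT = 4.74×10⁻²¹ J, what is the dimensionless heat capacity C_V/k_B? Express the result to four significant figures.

Eᵢ/kT = 0, 3.56540, 4.34599.
Z = Σ gᵢe^(−Eᵢ/kT) = 6·e^(−0) + 6·e^(−3.56540) + 3·e^(−4.34599) = 6.00000 + 0.169714 + 0.0388760 = 6.20859.
⟨E⟩ = 0.590957, ⟨E²⟩ = 10.4644.
C_V/k_B = (⟨E²⟩ − ⟨E⟩²)/(kT)² = (10.4644 − 0.349230)/22.4676 = 0.4502.

0.4502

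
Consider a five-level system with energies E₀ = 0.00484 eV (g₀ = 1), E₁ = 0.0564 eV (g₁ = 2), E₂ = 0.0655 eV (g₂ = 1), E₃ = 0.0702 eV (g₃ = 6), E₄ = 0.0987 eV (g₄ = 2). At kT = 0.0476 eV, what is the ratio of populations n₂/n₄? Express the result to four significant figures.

n₂/n₄ = (g₂/g₄) exp[−(E₂−E₄)/kT] = (1/2) × exp(−(-0.0332 eV)/(0.0476 eV)) = (1/2) × exp(0.697479) = 1.004.

1.004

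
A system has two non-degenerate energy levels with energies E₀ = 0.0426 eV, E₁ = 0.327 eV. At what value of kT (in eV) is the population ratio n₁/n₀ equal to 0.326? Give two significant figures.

0.25 eV

n₁/n₀ = exp[−(E₁−E₀)/kT] = 0.326.
⇒ (E₁−E₀)/kT = ln(1/0.326) = ln(3.067) = 1.121.
kT = 0.2844 eV / 1.121 = 0.25 eV.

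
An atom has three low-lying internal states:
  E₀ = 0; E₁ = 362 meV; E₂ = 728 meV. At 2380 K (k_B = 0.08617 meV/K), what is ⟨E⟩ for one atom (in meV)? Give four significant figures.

k_BT = 0.08617 × 2380 K = 205.085 meV.
Eᵢ/kT = 0, 1.76512, 3.54975.
Z = Σ e^(−Eᵢ/kT) = e^(−0) + e^(−1.76512) + e^(−3.54975) = 1.00000 + 0.171166 + 0.0287318 = 1.19990.
⟨E⟩ = Σ Eᵢ e^(−Eᵢ/kT) / Z = (0·1.00000 + 362·0.171166 + 728·0.0287318) / 1.19990 = 69.07 meV.

69.07 meV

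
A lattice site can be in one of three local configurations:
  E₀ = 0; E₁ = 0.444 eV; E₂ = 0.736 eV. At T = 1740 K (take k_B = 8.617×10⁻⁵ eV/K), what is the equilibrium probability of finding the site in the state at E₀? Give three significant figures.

0.944

k_BT = 8.617×10⁻⁵ × 1740 K = 0.14994 eV.
Eᵢ/kT = 0, 2.9612, 4.9086.
Z = Σ e^(−Eᵢ/kT) = e^(−0) + e^(−2.9612) + e^(−4.9086) = 1.0000 + 0.051757 + 0.0073828 = 1.0591.
P₀ = e^(−E₀/kT) / Z = 1.0000/1.0591 = 0.944.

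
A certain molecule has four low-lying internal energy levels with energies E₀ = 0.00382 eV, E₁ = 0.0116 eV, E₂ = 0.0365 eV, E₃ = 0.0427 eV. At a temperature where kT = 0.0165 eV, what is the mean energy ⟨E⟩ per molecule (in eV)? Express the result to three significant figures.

Eᵢ/kT = 0.23152, 0.70303, 2.2121, 2.5879.
Z = Σ e^(−Eᵢ/kT) = e^(−0.23152) + e^(−0.70303) + e^(−2.2121) + e^(−2.5879) = 0.79333 + 0.49508 + 0.10947 + 0.075178 = 1.4731.
⟨E⟩ = Σ Eᵢ e^(−Eᵢ/kT) / Z = (0.00382·0.79333 + 0.0116·0.49508 + 0.0365·0.10947 + 0.0427·0.075178) / 1.4731 = 0.0108 eV.

0.0108 eV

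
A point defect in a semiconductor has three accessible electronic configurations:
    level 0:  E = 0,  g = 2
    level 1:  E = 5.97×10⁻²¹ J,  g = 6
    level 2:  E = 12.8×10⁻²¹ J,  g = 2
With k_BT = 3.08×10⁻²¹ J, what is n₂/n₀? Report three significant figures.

n₂/n₀ = (g₂/g₀) exp[−(E₂−E₀)/kT] = (2/2) × exp(−(12.8 ×10⁻²¹ J)/(3.08 ×10⁻²¹ J)) = (2/2) × exp(-4.1558) = 0.0157.

0.0157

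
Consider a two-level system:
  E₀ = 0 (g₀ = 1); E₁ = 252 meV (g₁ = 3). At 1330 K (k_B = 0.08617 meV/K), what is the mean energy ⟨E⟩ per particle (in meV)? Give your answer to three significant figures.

62.9 meV

k_BT = 0.08617 × 1330 K = 114.61 meV.
Eᵢ/kT = 0, 2.1988.
Z = Σ gᵢe^(−Eᵢ/kT) = 1·e^(−0) + 3·e^(−2.1988) = 1.0000 + 0.33281 = 1.3328.
⟨E⟩ = Σ Eᵢ gᵢe^(−Eᵢ/kT) / Z = (0·1.0000 + 252·0.33281) / 1.3328 = 62.9 meV.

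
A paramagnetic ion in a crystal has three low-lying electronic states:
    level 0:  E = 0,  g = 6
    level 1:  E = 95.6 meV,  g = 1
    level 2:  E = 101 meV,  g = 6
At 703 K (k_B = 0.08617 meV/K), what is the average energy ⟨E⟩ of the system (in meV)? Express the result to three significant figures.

18.3 meV

k_BT = 0.08617 × 703 K = 60.578 meV.
Eᵢ/kT = 0, 1.5781, 1.6673.
Z = Σ gᵢe^(−Eᵢ/kT) = 6·e^(−0) + 1·e^(−1.5781) + 6·e^(−1.6673) = 6.0000 + 0.20637 + 1.1325 = 7.3389.
⟨E⟩ = Σ Eᵢ gᵢe^(−Eᵢ/kT) / Z = (0·6.0000 + 95.6·0.20637 + 101·1.1325) / 7.3389 = 18.3 meV.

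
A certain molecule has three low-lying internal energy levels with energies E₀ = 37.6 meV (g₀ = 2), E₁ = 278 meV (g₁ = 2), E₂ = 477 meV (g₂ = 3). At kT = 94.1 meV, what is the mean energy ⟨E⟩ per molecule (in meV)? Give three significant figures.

60.4 meV

Eᵢ/kT = 0.39957, 2.9543, 5.0691.
Z = Σ gᵢe^(−Eᵢ/kT) = 2·e^(−0.39957) + 2·e^(−2.9543) + 3·e^(−5.0691) = 1.3412 + 0.10423 + 0.018864 = 1.4643.
⟨E⟩ = Σ Eᵢ gᵢe^(−Eᵢ/kT) / Z = (37.6·1.3412 + 278·0.10423 + 477·0.018864) / 1.4643 = 60.4 meV.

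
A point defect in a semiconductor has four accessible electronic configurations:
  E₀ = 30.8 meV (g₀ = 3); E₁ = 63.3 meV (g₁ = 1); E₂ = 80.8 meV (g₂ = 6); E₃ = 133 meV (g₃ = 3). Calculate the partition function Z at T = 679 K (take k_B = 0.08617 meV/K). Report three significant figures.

Z = 3.93

k_BT = 0.08617 × 679 K = 58.509 meV.
Eᵢ/kT = 0.52641, 1.0819, 1.3810, 2.2732.
Z = Σ gᵢe^(−Eᵢ/kT) = 3·e^(−0.52641) + 1·e^(−1.0819) + 6·e^(−1.3810) + 3·e^(−2.2732) = 1.7722 + 0.33895 + 1.5080 + 0.30895 = 3.9281.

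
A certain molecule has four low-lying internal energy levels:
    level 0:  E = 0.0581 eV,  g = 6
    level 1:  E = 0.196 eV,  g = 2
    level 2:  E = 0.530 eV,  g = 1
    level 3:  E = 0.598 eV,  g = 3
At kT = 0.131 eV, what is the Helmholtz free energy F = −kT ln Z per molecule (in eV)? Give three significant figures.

-0.193 eV

Eᵢ/kT = 0.44351, 1.4962, 4.0458, 4.5649.
Z = Σ gᵢe^(−Eᵢ/kT) = 6·e^(−0.44351) + 2·e^(−1.4962) + 1·e^(−4.0458) + 3·e^(−4.5649) = 3.8507 + 0.44796 + 0.017496 + 0.031233 = 4.3474.
F = −kT ln Z = −0.131 × ln(4.3474) = −0.131 × 1.4696 = -0.193 eV.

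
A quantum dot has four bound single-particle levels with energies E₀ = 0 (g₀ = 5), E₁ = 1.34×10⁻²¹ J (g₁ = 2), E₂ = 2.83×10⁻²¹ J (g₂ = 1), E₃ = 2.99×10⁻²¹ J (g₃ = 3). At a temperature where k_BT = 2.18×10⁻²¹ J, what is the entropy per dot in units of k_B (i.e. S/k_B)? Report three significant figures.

2.25

Eᵢ/kT = 0, 0.61468, 1.2982, 1.3716.
Z = Σ gᵢe^(−Eᵢ/kT) = 5·e^(−0) + 2·e^(−0.61468) + 1·e^(−1.2982) + 3·e^(−1.3716) = 5.0000 + 1.0816 + 0.27302 + 0.76110 = 7.1157.
⟨E⟩ = Σ EᵢPᵢ = 0.63208 ×10⁻²¹ J.
S/k_B = ln Z + ⟨E⟩/kT = ln(7.1157) + 0.63208/2.18 = 1.9623 + 0.28994 = 2.25.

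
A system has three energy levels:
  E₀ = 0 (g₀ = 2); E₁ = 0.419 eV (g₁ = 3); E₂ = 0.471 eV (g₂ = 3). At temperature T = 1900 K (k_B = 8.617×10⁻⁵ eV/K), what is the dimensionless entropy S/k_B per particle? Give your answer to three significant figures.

k_BT = 8.617×10⁻⁵ × 1900 K = 0.16372 eV.
Eᵢ/kT = 0, 2.5592, 2.8769.
Z = Σ gᵢe^(−Eᵢ/kT) = 2·e^(−0) + 3·e^(−2.5592) + 3·e^(−2.8769) = 2.0000 + 0.23210 + 0.16893 = 2.4010.
⟨E⟩ = Σ EᵢPᵢ = 0.073643 eV.
S/k_B = ln Z + ⟨E⟩/kT = ln(2.4010) + 0.073643/0.16372 = 0.87589 + 0.44981 = 1.33.

1.33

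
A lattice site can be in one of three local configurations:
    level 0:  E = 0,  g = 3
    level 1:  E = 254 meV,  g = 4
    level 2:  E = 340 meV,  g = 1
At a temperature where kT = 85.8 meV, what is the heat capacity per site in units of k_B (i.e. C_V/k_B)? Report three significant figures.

Eᵢ/kT = 0, 2.9604, 3.9627.
Z = Σ gᵢe^(−Eᵢ/kT) = 3·e^(−0) + 4·e^(−2.9604) + 1·e^(−3.9627) = 3.0000 + 0.20719 + 0.019012 = 3.2262.
⟨E⟩ = 18.316 meV, ⟨E²⟩ = 4824.5 meV².
C_V/k_B = (⟨E²⟩ − ⟨E⟩²)/(kT)² = (4824.5 − 335.48)/7361.6 = 0.610.

0.610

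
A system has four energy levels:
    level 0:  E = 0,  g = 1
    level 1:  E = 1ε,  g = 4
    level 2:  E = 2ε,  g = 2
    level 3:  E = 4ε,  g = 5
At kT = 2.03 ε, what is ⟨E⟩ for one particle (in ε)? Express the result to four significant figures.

1.376 ε

Eᵢ/kT = 0, 0.492611, 0.985222, 1.97044.
Z = Σ gᵢe^(−Eᵢ/kT) = 1·e^(−0) + 4·e^(−0.492611) + 2·e^(−0.985222) + 5·e^(−1.97044) = 1.00000 + 2.44412 + 0.746713 + 0.696978 = 4.88781.
⟨E⟩ = Σ Eᵢ gᵢe^(−Eᵢ/kT) / Z = (0·1.00000 + 1·2.44412 + 2·0.746713 + 4·0.696978) / 4.88781 = 1.376 ε.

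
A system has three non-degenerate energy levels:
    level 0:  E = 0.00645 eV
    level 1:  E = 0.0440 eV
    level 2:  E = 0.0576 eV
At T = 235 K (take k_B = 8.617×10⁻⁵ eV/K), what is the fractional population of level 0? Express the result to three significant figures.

k_BT = 8.617×10⁻⁵ × 235 K = 0.020250 eV.
Eᵢ/kT = 0.31852, 2.1728, 2.8444.
Z = Σ e^(−Eᵢ/kT) = e^(−0.31852) + e^(−2.1728) + e^(−2.8444) = 0.72722 + 0.11386 + 0.058169 = 0.89925.
P₀ = e^(−E₀/kT) / Z = 0.72722/0.89925 = 0.809.

0.809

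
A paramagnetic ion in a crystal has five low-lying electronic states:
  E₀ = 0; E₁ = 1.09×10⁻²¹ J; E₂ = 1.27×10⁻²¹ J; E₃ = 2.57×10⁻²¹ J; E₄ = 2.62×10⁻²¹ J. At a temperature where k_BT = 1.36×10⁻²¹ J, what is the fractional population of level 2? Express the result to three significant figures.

0.184

Eᵢ/kT = 0, 0.80147, 0.93382, 1.8897, 1.9265.
Z = Σ e^(−Eᵢ/kT) = e^(−0) + e^(−0.80147) + e^(−0.93382) + e^(−1.8897) + e^(−1.9265) = 1.0000 + 0.44867 + 0.39305 + 0.15112 + 0.14566 = 2.1385.
P₂ = e^(−E₂/kT) / Z = 0.39305/2.1385 = 0.184.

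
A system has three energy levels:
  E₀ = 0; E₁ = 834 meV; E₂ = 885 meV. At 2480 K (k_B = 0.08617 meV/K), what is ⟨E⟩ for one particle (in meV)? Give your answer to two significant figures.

30 meV

k_BT = 0.08617 × 2480 K = 213.7 meV.
Eᵢ/kT = 0, 3.903, 4.141.
Z = Σ e^(−Eᵢ/kT) = e^(−0) + e^(−3.903) + e^(−4.141) = 1.000 + 0.02018 + 0.01591 = 1.036.
⟨E⟩ = Σ Eᵢ e^(−Eᵢ/kT) / Z = (0·1.000 + 834·0.02018 + 885·0.01591) / 1.036 = 30 meV.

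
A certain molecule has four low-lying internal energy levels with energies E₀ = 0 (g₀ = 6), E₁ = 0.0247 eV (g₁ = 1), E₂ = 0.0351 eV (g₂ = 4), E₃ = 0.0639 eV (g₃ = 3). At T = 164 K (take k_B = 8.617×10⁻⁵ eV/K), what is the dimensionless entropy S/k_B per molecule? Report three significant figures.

2.07

k_BT = 8.617×10⁻⁵ × 164 K = 0.014132 eV.
Eᵢ/kT = 0, 1.7478, 2.4837, 4.5217.
Z = Σ gᵢe^(−Eᵢ/kT) = 6·e^(−0) + 1·e^(−1.7478) + 4·e^(−2.4837) + 3·e^(−4.5217) = 6.0000 + 0.17416 + 0.33374 + 0.032612 = 6.5405.
⟨E⟩ = Σ EᵢPᵢ = 0.0027674 eV.
S/k_B = ln Z + ⟨E⟩/kT = ln(6.5405) + 0.0027674/0.014132 = 1.8780 + 0.19583 = 2.07.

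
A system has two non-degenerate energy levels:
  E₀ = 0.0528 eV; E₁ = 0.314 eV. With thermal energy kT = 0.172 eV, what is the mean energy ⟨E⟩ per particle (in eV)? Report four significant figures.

0.09973 eV

Eᵢ/kT = 0.306977, 1.82558.
Z = Σ e^(−Eᵢ/kT) = e^(−0.306977) + e^(−1.82558) = 0.735668 + 0.161124 = 0.896792.
⟨E⟩ = Σ Eᵢ e^(−Eᵢ/kT) / Z = (0.0528·0.735668 + 0.314·0.161124) / 0.896792 = 0.09973 eV.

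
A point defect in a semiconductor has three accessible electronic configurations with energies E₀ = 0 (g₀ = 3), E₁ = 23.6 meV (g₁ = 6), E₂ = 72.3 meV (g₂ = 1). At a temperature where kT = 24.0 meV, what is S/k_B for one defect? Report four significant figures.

Eᵢ/kT = 0, 0.983333, 3.01250.
Z = Σ gᵢe^(−Eᵢ/kT) = 3·e^(−0) + 6·e^(−0.983333) + 1·e^(−3.01250) = 3.00000 + 2.24437 + 0.0491686 = 5.29354.
⟨E⟩ = Σ EᵢPᵢ = 10.6775 meV.
S/k_B = ln Z + ⟨E⟩/kT = ln(5.29354) + 10.6775/24.0 = 1.66649 + 0.444896 = 2.111.

2.111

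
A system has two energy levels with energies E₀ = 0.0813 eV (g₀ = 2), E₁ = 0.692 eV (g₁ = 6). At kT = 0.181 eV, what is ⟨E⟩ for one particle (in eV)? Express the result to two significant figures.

Eᵢ/kT = 0.4492, 3.823.
Z = Σ gᵢe^(−Eᵢ/kT) = 2·e^(−0.4492) + 6·e^(−3.823) = 1.276 + 0.1312 = 1.407.
⟨E⟩ = Σ Eᵢ gᵢe^(−Eᵢ/kT) / Z = (0.0813·1.276 + 0.692·0.1312) / 1.407 = 0.14 eV.

0.14 eV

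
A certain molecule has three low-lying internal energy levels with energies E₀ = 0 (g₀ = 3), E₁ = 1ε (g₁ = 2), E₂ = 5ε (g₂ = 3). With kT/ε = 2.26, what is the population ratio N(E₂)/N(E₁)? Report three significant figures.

n₂/n₁ = (g₂/g₁) exp[−(E₂−E₁)/kT] = (3/2) × exp(−(4ε)/(2.26ε)) = (3/2) × exp(-1.7699) = 0.256.

0.256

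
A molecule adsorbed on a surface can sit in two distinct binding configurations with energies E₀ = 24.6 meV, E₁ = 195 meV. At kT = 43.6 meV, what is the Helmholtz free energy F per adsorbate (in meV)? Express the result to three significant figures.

23.7 meV

Eᵢ/kT = 0.56422, 4.4725.
Z = Σ e^(−Eᵢ/kT) = e^(−0.56422) + e^(−4.4725) = 0.56880 + 0.011419 = 0.58022.
F = −kT ln Z = −43.6 × ln(0.58022) = −43.6 × -0.54435 = 23.7 meV.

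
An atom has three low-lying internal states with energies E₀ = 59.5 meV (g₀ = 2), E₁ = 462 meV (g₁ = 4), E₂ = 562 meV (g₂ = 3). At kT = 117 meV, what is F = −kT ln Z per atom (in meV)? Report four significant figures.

Eᵢ/kT = 0.508547, 3.94872, 4.80342.
Z = Σ gᵢe^(−Eᵢ/kT) = 2·e^(−0.508547) + 4·e^(−3.94872) + 3·e^(−4.80342) = 1.20274 + 0.0771175 + 0.0246049 = 1.30446.
F = −kT ln Z = −117 × ln(1.30446) = −117 × 0.265789 = -31.10 meV.

-31.10 meV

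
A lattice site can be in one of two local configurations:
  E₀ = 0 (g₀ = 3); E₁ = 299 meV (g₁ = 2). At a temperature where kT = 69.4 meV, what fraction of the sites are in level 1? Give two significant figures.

Eᵢ/kT = 0, 4.308.
Z = Σ gᵢe^(−Eᵢ/kT) = 3·e^(−0) + 2·e^(−4.308) = 3.000 + 0.02692 = 3.027.
P₁ = g₁ e^(−E₁/kT) / Z = 0.02692/3.027 = 0.0089.

0.0089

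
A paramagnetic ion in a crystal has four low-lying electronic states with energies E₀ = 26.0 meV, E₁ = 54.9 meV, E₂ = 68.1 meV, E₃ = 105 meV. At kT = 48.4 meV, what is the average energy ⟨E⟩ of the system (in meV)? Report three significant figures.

48.6 meV

Eᵢ/kT = 0.53719, 1.1343, 1.4070, 2.1694.
Z = Σ e^(−Eᵢ/kT) = e^(−0.53719) + e^(−1.1343) + e^(−1.4070) + e^(−2.1694) = 0.58439 + 0.32165 + 0.24488 + 0.11425 = 1.2652.
⟨E⟩ = Σ Eᵢ e^(−Eᵢ/kT) / Z = (26.0·0.58439 + 54.9·0.32165 + 68.1·0.24488 + 105·0.11425) / 1.2652 = 48.6 meV.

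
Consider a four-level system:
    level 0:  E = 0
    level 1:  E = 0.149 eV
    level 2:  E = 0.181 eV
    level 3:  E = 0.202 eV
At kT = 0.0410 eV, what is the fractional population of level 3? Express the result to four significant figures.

0.006932

Eᵢ/kT = 0, 3.63415, 4.41463, 4.92683.
Z = Σ e^(−Eᵢ/kT) = e^(−0) + e^(−3.63415) + e^(−4.41463) + e^(−4.92683) = 1.00000 + 0.0264064 + 0.0120990 + 0.00724945 = 1.04575.
P₃ = e^(−E₃/kT) / Z = 0.00724945/1.04575 = 0.006932.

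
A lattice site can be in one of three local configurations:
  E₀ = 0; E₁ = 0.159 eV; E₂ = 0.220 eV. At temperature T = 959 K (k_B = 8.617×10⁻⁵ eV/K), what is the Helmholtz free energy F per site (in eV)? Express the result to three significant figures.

-0.0161 eV

k_BT = 8.617×10⁻⁵ × 959 K = 0.082637 eV.
Eᵢ/kT = 0, 1.9241, 2.6622.
Z = Σ e^(−Eᵢ/kT) = e^(−0) + e^(−1.9241) + e^(−2.6622) = 1.0000 + 0.14601 + 0.069795 = 1.2158.
F = −kT ln Z = −0.082637 × ln(1.2158) = −0.082637 × 0.19540 = -0.0161 eV.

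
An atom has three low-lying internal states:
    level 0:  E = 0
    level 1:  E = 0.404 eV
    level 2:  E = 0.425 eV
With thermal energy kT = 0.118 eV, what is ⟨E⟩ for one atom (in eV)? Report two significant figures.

Eᵢ/kT = 0, 3.424, 3.602.
Z = Σ e^(−Eᵢ/kT) = e^(−0) + e^(−3.424) + e^(−3.602) = 1.000 + 0.03258 + 0.02727 = 1.060.
⟨E⟩ = Σ Eᵢ e^(−Eᵢ/kT) / Z = (0·1.000 + 0.404·0.03258 + 0.425·0.02727) / 1.060 = 0.023 eV.

0.023 eV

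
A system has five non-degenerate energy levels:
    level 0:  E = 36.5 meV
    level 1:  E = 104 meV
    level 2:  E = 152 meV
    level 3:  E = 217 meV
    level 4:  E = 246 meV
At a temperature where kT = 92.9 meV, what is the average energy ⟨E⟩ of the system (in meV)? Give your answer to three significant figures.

Eᵢ/kT = 0.39290, 1.1195, 1.6362, 2.3358, 2.6480.
Z = Σ e^(−Eᵢ/kT) = e^(−0.39290) + e^(−1.1195) + e^(−1.6362) + e^(−2.3358) + e^(−2.6480) = 0.67510 + 0.32644 + 0.19472 + 0.096733 + 0.070793 = 1.3638.
⟨E⟩ = Σ Eᵢ e^(−Eᵢ/kT) / Z = (36.5·0.67510 + 104·0.32644 + 152·0.19472 + 217·0.096733 + 246·0.070793) / 1.3638 = 92.8 meV.

92.8 meV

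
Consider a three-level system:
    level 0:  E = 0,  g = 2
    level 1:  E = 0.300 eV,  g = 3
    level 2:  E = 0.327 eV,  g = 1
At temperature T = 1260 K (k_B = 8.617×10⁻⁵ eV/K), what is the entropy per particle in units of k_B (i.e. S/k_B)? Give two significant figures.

1.1

k_BT = 8.617×10⁻⁵ × 1260 K = 0.1086 eV.
Eᵢ/kT = 0, 2.762, 3.011.
Z = Σ gᵢe^(−Eᵢ/kT) = 2·e^(−0) + 3·e^(−2.762) + 1·e^(−3.011) = 2.000 + 0.1895 + 0.04924 = 2.239.
⟨E⟩ = Σ EᵢPᵢ = 0.03258 eV.
S/k_B = ln Z + ⟨E⟩/kT = ln(2.239) + 0.03258/0.1086 = 0.8060 + 0.3000 = 1.1.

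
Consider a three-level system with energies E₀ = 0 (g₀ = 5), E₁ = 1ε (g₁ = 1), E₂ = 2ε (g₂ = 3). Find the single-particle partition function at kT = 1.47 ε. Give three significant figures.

Eᵢ/kT = 0, 0.68027, 1.3605.
Z = Σ gᵢe^(−Eᵢ/kT) = 5·e^(−0) + 1·e^(−0.68027) + 3·e^(−1.3605) = 5.0000 + 0.50648 + 0.76960 = 6.2761.

Z = 6.28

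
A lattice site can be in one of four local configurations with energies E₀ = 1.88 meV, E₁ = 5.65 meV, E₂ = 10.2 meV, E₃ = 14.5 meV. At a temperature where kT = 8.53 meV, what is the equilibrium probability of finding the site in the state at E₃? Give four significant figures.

0.1013

Eᵢ/kT = 0.220399, 0.662368, 1.19578, 1.69988.
Z = Σ e^(−Eᵢ/kT) = e^(−0.220399) + e^(−0.662368) + e^(−1.19578) + e^(−1.69988) = 0.802199 + 0.515629 + 0.302468 + 0.182705 = 1.80300.
P₃ = e^(−E₃/kT) / Z = 0.182705/1.80300 = 0.1013.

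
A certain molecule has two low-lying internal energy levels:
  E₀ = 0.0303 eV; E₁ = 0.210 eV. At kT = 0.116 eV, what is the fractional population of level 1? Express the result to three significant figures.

Eᵢ/kT = 0.26121, 1.8103.
Z = Σ e^(−Eᵢ/kT) = e^(−0.26121) + e^(−1.8103) = 0.77012 + 0.16361 = 0.93373.
P₁ = e^(−E₁/kT) / Z = 0.16361/0.93373 = 0.175.

0.175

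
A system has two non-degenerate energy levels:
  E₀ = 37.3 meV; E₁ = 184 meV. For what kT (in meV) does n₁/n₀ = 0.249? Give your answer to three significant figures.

n₁/n₀ = exp[−(E₁−E₀)/kT] = 0.249.
⇒ (E₁−E₀)/kT = ln(1/0.249) = ln(4.0161) = 1.3903.
kT = 146.7 meV / 1.3903 = 106 meV.

106 meV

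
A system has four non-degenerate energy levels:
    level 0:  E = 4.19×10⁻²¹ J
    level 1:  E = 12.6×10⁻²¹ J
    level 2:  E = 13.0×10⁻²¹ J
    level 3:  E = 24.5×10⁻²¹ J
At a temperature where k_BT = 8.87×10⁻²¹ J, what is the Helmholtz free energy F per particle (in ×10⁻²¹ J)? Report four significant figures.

Eᵢ/kT = 0.472379, 1.42052, 1.46561, 2.76212.
Z = Σ e^(−Eᵢ/kT) = e^(−0.472379) + e^(−1.42052) + e^(−1.46561) + e^(−2.76212) = 0.623517 + 0.241588 + 0.230937 + 0.0631577 = 1.15920.
F = −kT ln Z = −8.87 × ln(1.15920) = −8.87 × 0.147730 = -1.310 ×10⁻²¹ J.

-1.310 ×10⁻²¹ J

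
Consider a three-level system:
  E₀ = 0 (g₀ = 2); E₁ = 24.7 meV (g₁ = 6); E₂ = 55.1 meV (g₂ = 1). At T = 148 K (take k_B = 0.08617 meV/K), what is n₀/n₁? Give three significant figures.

k_BT = 0.08617 × 148 K = 12.753 meV.
n₀/n₁ = (g₀/g₁) exp[−(E₀−E₁)/kT] = (2/6) × exp(−(-24.7 meV)/(12.753 meV)) = (2/6) × exp(1.9368) = 2.31.

2.31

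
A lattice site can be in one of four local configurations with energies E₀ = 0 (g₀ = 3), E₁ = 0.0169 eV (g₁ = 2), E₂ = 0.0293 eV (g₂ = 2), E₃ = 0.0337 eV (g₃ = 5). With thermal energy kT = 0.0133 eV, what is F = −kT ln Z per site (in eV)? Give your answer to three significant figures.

-0.0190 eV

Eᵢ/kT = 0, 1.2707, 2.2030, 2.5338.
Z = Σ gᵢe^(−Eᵢ/kT) = 3·e^(−0) + 2·e^(−1.2707) + 2·e^(−2.2030) + 5·e^(−2.5338) = 3.0000 + 0.56127 + 0.22094 + 0.39678 = 4.1790.
F = −kT ln Z = −0.0133 × ln(4.1790) = −0.0133 × 1.4301 = -0.0190 eV.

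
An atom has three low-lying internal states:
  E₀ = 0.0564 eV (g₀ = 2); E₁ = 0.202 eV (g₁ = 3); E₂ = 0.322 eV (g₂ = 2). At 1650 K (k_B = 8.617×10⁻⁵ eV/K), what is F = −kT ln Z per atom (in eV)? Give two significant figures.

-0.12 eV

k_BT = 8.617×10⁻⁵ × 1650 K = 0.1422 eV.
Eᵢ/kT = 0.3966, 1.421, 2.264.
Z = Σ gᵢe^(−Eᵢ/kT) = 2·e^(−0.3966) + 3·e^(−1.421) + 2·e^(−2.264) = 1.345 + 0.7244 + 0.2079 = 2.277.
F = −kT ln Z = −0.1422 × ln(2.277) = −0.1422 × 0.8229 = -0.12 eV.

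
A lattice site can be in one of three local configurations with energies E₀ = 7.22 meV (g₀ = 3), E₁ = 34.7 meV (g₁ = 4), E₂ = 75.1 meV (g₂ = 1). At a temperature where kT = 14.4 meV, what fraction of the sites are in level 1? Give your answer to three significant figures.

Eᵢ/kT = 0.50139, 2.4097, 5.2153.
Z = Σ gᵢe^(−Eᵢ/kT) = 3·e^(−0.50139) + 4·e^(−2.4097) + 1·e^(−5.2153) = 1.8171 + 0.35937 + 0.0054328 = 2.1819.
P₁ = g₁ e^(−E₁/kT) / Z = 0.35937/2.1819 = 0.165.

0.165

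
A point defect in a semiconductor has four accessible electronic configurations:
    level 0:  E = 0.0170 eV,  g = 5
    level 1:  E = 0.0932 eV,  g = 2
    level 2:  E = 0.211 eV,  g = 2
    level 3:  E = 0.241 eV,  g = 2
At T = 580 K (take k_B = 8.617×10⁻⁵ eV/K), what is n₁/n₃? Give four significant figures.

19.25

k_BT = 8.617×10⁻⁵ × 580 K = 0.0499786 eV.
n₁/n₃ = (g₁/g₃) exp[−(E₁−E₃)/kT] = (2/2) × exp(−(-0.1478 eV)/(0.0499786 eV)) = (2/2) × exp(2.95727) = 19.25.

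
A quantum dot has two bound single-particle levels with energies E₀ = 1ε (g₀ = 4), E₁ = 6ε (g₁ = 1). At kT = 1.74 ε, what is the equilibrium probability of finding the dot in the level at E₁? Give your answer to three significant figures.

0.0139

Eᵢ/kT = 0.57471, 3.4483.
Z = Σ gᵢe^(−Eᵢ/kT) = 4·e^(−0.57471) + 1·e^(−3.4483) = 2.2515 + 0.031800 = 2.2833.
P₁ = g₁ e^(−E₁/kT) / Z = 0.031800/2.2833 = 0.0139.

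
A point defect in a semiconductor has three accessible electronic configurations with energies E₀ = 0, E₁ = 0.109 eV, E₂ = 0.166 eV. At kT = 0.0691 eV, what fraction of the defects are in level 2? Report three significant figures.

0.0698

Eᵢ/kT = 0, 1.5774, 2.4023.
Z = Σ e^(−Eᵢ/kT) = e^(−0) + e^(−1.5774) + e^(−2.4023) = 1.0000 + 0.20651 + 0.090510 = 1.2970.
P₂ = e^(−E₂/kT) / Z = 0.090510/1.2970 = 0.0698.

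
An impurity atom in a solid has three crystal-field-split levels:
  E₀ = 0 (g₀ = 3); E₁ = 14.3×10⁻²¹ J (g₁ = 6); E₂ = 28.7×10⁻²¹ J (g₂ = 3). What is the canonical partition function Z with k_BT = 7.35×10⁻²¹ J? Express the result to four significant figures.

Z = 3.918

Eᵢ/kT = 0, 1.94558, 3.90476.
Z = Σ gᵢe^(−Eᵢ/kT) = 3·e^(−0) + 6·e^(−1.94558) + 3·e^(−3.90476) = 3.00000 + 0.857426 + 0.0604374 = 3.91786.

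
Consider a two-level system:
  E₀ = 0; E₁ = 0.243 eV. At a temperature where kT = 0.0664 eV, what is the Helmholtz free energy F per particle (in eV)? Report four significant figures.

Eᵢ/kT = 0, 3.65964.
Z = Σ e^(−Eᵢ/kT) = e^(−0) + e^(−3.65964) = 1.00000 + 0.0257418 = 1.02574.
F = −kT ln Z = −0.0664 × ln(1.02574) = −0.0664 × 0.0254143 = -0.001688 eV.

-0.001688 eV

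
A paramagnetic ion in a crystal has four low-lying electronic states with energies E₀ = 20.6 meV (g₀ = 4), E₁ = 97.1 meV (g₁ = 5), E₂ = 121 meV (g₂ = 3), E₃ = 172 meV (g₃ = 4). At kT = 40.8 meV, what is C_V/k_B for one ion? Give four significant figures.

Eᵢ/kT = 0.504902, 2.37990, 2.96569, 4.21569.
Z = Σ gᵢe^(−Eᵢ/kT) = 4·e^(−0.504902) + 5·e^(−2.37990) + 3·e^(−2.96569) + 4·e^(−4.21569) = 2.41426 + 0.462799 + 0.154575 + 0.0590485 = 3.09068.
⟨E⟩ = 39.9690 meV, ⟨E²⟩ = 3040.75 meV².
C_V/k_B = (⟨E²⟩ − ⟨E⟩²)/(kT)² = (3040.75 − 1597.52)/1664.64 = 0.8670.

0.8670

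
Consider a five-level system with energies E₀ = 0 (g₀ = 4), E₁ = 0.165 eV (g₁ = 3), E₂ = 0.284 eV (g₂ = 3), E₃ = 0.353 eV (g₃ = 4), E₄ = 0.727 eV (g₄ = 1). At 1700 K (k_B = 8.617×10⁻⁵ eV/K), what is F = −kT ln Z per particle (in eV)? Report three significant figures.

k_BT = 8.617×10⁻⁵ × 1700 K = 0.14649 eV.
Eᵢ/kT = 0, 1.1264, 1.9387, 2.4097, 4.9628.
Z = Σ gᵢe^(−Eᵢ/kT) = 4·e^(−0) + 3·e^(−1.1264) + 3·e^(−1.9387) + 4·e^(−2.4097) + 1·e^(−4.9628) = 4.0000 + 0.97259 + 0.43167 + 0.35937 + 0.0069933 = 5.7706.
F = −kT ln Z = −0.14649 × ln(5.7706) = −0.14649 × 1.7528 = -0.257 eV.

-0.257 eV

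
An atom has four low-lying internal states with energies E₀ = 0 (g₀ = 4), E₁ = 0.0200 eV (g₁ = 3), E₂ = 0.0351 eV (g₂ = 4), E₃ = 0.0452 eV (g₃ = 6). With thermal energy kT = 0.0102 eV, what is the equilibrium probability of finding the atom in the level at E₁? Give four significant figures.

0.09136

Eᵢ/kT = 0, 1.96078, 3.44118, 4.43137.
Z = Σ gᵢe^(−Eᵢ/kT) = 4·e^(−0) + 3·e^(−1.96078) + 4·e^(−3.44118) + 6·e^(−4.43137) = 4.00000 + 0.422246 + 0.128107 + 0.0713891 = 4.62174.
P₁ = g₁ e^(−E₁/kT) / Z = 0.422246/4.62174 = 0.09136.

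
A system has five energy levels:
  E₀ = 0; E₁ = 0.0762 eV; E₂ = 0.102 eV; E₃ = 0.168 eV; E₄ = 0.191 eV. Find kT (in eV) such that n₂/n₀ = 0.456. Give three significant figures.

0.130 eV

n₂/n₀ = exp[−(E₂−E₀)/kT] = 0.456.
⇒ (E₂−E₀)/kT = ln(1/0.456) = ln(2.1930) = 0.78527.
kT = 0.102 eV / 0.78527 = 0.130 eV.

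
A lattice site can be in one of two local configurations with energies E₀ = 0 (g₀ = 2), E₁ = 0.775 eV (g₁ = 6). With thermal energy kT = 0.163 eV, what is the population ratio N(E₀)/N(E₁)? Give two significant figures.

n₀/n₁ = (g₀/g₁) exp[−(E₀−E₁)/kT] = (2/6) × exp(−(-0.775 eV)/(0.163 eV)) = (2/6) × exp(4.755) = 39.

39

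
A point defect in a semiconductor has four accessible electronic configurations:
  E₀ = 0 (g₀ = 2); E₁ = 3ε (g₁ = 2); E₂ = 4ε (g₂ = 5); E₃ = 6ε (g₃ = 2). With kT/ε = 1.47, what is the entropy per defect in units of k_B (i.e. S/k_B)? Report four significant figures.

Eᵢ/kT = 0, 2.04082, 2.72109, 4.08163.
Z = Σ gᵢe^(−Eᵢ/kT) = 2·e^(−0) + 2·e^(−2.04082) + 5·e^(−2.72109) + 2·e^(−4.08163) = 2.00000 + 0.259844 + 0.329015 + 0.0337599 = 2.62262.
⟨E⟩ = Σ EᵢPᵢ = 0.876281 ε.
S/k_B = ln Z + ⟨E⟩/kT = ln(2.62262) + 0.876281/1.47 = 0.964174 + 0.596110 = 1.560.

1.560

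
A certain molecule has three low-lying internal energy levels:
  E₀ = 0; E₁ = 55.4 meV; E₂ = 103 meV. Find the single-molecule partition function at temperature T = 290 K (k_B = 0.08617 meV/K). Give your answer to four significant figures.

k_BT = 0.08617 × 290 K = 24.9893 meV.
Eᵢ/kT = 0, 2.21695, 4.12176.
Z = Σ e^(−Eᵢ/kT) = e^(−0) + e^(−2.21695) + e^(−4.12176) = 1.00000 + 0.108941 + 0.0162159 = 1.12516.

Z = 1.125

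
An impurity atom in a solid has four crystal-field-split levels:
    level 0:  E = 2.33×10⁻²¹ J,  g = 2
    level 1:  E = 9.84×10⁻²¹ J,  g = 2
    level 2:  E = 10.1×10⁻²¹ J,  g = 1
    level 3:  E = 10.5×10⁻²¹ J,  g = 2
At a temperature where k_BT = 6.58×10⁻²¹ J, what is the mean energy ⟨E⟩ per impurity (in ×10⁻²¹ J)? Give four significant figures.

Eᵢ/kT = 0.354103, 1.49544, 1.53495, 1.59574.
Z = Σ gᵢe^(−Eᵢ/kT) = 2·e^(−0.354103) + 2·e^(−1.49544) + 1·e^(−1.53495) + 2·e^(−1.59574) = 1.40361 + 0.448300 + 0.215466 + 0.405517 = 2.47289.
⟨E⟩ = Σ Eᵢ gᵢe^(−Eᵢ/kT) / Z = (2.33·1.40361 + 9.84·0.448300 + 10.1·0.215466 + 10.5·0.405517) / 2.47289 = 5.708 ×10⁻²¹ J.

5.708 ×10⁻²¹ J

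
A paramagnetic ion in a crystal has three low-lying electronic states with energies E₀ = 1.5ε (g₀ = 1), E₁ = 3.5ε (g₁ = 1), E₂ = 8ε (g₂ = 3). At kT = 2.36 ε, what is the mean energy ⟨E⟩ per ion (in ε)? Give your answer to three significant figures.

2.80 ε

Eᵢ/kT = 0.63559, 1.4831, 3.3898.
Z = Σ gᵢe^(−Eᵢ/kT) = 1·e^(−0.63559) + 1·e^(−1.4831) + 3·e^(−3.3898) = 0.52962 + 0.22693 + 0.10115 = 0.85770.
⟨E⟩ = Σ Eᵢ gᵢe^(−Eᵢ/kT) / Z = (1.5·0.52962 + 3.5·0.22693 + 8·0.10115) / 0.85770 = 2.80 ε.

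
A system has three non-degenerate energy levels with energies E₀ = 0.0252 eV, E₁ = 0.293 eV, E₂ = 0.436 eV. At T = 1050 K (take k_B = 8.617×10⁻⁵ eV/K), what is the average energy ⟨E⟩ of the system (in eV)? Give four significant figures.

k_BT = 8.617×10⁻⁵ × 1050 K = 0.0904785 eV.
Eᵢ/kT = 0.278519, 3.23834, 4.81882.
Z = Σ e^(−Eᵢ/kT) = e^(−0.278519) + e^(−3.23834) + e^(−4.81882) = 0.756904 + 0.0392290 + 0.00807631 = 0.804209.
⟨E⟩ = Σ Eᵢ e^(−Eᵢ/kT) / Z = (0.0252·0.756904 + 0.293·0.0392290 + 0.436·0.00807631) / 0.804209 = 0.04239 eV.

0.04239 eV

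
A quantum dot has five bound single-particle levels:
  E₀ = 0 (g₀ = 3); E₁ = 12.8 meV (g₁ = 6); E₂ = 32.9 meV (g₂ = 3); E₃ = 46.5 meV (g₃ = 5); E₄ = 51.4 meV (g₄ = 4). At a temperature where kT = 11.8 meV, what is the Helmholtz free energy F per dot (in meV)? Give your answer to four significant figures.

-19.81 meV

Eᵢ/kT = 0, 1.08475, 2.78814, 3.94068, 4.35593.
Z = Σ gᵢe^(−Eᵢ/kT) = 3·e^(−0) + 6·e^(−1.08475) + 3·e^(−2.78814) + 5·e^(−3.94068) + 4·e^(−4.35593) = 3.00000 + 2.02792 + 0.184607 + 0.0971750 + 0.0513220 = 5.36102.
F = −kT ln Z = −11.8 × ln(5.36102) = −11.8 × 1.67915 = -19.81 meV.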